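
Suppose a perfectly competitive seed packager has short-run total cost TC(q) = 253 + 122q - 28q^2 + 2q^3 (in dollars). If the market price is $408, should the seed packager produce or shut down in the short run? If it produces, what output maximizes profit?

From TC, MC = TC'(q) = 122 - 56q + 6q^2 and AVC = VC/q = 122 - 28q + 2q^2.
AVC hits its minimum where MC = AVC, at q = 7, giving min AVC = 122 - 28·7 + 2·7^2 = $24.
Because $408 ≥ $24, revenue can cover variable cost; the firm operates.
P = MC gives -286 - 56q + 6q^2 = 0, with roots -11/3 and 13. Take the larger (rising MC): q* = 13.
Check: AVC at q = 13 is $96 ≤ P, so revenue covers variable cost.
Profit = P·q − TC = 408·13 − 1501 = $3803.

Produce at q = 13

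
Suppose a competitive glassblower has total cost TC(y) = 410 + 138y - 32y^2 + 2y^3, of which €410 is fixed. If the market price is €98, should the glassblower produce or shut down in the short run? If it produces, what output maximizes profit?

Variable cost is VC = 138y - 32y^2 + 2y^3, so AVC = VC/y = 138 - 32y + 2y^2 and MC = dTC/dy = 138 - 64y + 6y^2.
AVC is minimized where dAVC/dy = -32 + 4y = 0, at y = 8; min AVC = 138 - 32·8 + 2·8^2 = €10.
P = €98 exceeds min AVC = €10, so the firm stays open.
Set P = MC: 98 = 138 - 64y + 6y^2 → 40 - 64y + 6y^2 = 0. The roots are y = 2/3 and y = 10; the profit-maximizing output is on the rising part of MC, so y* = 10.
Check: AVC at y = 10 is €18 ≤ P, so revenue covers variable cost.
Profit = P·y − TC = 98·10 − 590 = €390.

Produce at y = 10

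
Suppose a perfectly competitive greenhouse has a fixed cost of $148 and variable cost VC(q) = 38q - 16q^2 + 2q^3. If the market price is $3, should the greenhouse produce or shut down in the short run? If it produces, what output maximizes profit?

From TC, MC = TC'(q) = 38 - 32q + 6q^2 and AVC = VC/q = 38 - 16q + 2q^2.
The AVC parabola has its vertex at q = 16/4 = 4, where AVC = 38 - 16·4 + 2·4^2 = $6.
P = $3 lies below min AVC = $6; no output level covers variable cost.
The firm minimizes its loss by shutting down and losing only its fixed cost of $148.

Shut down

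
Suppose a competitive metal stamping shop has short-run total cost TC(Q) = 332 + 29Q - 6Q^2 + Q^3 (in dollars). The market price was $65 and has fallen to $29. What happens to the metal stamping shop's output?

Output falls from 6 to 4

MC = 29 - 12Q + 3Q^2; the shutdown threshold is min AVC = $20 (at Q = 3).
At P = $65 ≥ min AVC, set P = MC on the rising branch: Q = 6.
At P = $29 ≥ min AVC, set P = MC: Q = 4. The firm stays open but cuts output.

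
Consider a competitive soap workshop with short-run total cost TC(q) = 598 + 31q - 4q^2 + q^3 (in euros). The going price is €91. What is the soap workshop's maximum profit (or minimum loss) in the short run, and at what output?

AVC = 31 - 4q + q^2; min AVC = €27 at q = 2. Since P = €91 ≥ min AVC, the firm produces.
MC = 31 - 8q + 3q^2. Setting P = MC and taking the root on the rising branch gives q* = 6.
TR = 91·6 = 546. TC = 598 + 258 = 856. Profit = 546 − 856 = -€310.
By producing, the firm covers all variable cost plus €288 of fixed cost; shutting down would lose the full €598.

Profit = -€310 at q = 6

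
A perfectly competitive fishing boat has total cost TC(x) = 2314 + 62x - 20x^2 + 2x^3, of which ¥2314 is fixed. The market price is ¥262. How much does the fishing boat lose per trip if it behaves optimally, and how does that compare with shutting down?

Profit = -¥314 at x = 10

AVC = 62 - 20x + 2x^2; min AVC = ¥12 at x = 5. Since P = ¥262 ≥ min AVC, the firm produces.
MC = 62 - 40x + 6x^2. Setting P = MC and taking the root on the rising branch gives x* = 10.
TR = 262·10 = 2620. TC = 2314 + 620 = 2934. Profit = 2620 − 2934 = -¥314.
That loss of ¥314 beats the ¥2314 the firm would lose by shutting down; producing recovers ¥2000 of fixed cost.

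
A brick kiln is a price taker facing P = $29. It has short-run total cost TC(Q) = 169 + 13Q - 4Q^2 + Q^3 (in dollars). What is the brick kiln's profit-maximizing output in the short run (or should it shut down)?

Produce at Q = 4

Strip out fixed cost: VC = 13Q - 4Q^2 + Q^3. Then AVC = 13 - 4Q + Q^2 and MC = 13 - 8Q + 3Q^2.
AVC hits its minimum where MC = AVC, at Q = 2, giving min AVC = 13 - 4·2 + 2^2 = $9.
Since P = $29 ≥ min AVC = $9, price covers variable cost and the firm should produce.
P = MC gives -16 - 8Q + 3Q^2 = 0, with roots -4/3 and 4. Take the larger (rising MC): Q* = 4.
Check: AVC at Q = 4 is $13 ≤ P, so revenue covers variable cost.
Profit = P·Q − TC = 29·4 − 221 = -$105, a loss, but smaller than the $169 fixed cost the firm would lose by shutting down.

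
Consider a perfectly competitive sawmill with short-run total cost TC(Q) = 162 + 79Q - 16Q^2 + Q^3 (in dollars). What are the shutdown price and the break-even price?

Shutdown price = min AVC. AVC = 79 - 16Q + Q^2, with vertex at Q = 8 and minimum $15.
ATC = 162/Q + 79 - 16Q + Q^2. Setting dATC/dQ = −162/Q^2 − 16 + 2Q = 0 gives Q = 9 (since 2·9^3 − 16·9^2 = 162).
min ATC = 162/9 + 79 − 16·9 + 9^2 = $34. That is the break-even price.
For $15 ≤ P < $34 the firm produces at a loss; below $15 it shuts down.

Shutdown price = $15; break-even price = $34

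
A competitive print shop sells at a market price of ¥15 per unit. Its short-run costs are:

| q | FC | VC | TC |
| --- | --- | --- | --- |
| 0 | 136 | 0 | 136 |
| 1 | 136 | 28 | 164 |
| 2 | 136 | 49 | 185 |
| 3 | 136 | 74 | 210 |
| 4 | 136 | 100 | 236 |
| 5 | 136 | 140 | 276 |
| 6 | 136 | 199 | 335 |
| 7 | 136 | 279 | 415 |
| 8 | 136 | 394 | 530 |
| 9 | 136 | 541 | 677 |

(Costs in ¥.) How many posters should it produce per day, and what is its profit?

q = 0 (shut down); profit = -¥136

Tabulate TR − TC: q=0: -136; q=1: -149; q=2: -155; q=3: -165; q=4: -176; q=5: -201; q=6: -245; q=7: -310; q=8: -410; q=9: -542.
Profit is highest at q = 0. Equivalently, the lowest AVC in the table is 49/2 ≈ ¥24.50 at q = 2, and P = ¥15 falls below it — price never covers variable cost, so the firm shuts down and loses only its fixed cost.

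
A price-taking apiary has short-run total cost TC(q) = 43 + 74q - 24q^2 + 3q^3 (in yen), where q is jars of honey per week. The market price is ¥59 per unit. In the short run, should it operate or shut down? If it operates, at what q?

Produce at q = 5

Variable cost is VC = 74q - 24q^2 + 3q^3, so AVC = VC/q = 74 - 24q + 3q^2 and MC = dTC/dq = 74 - 48q + 9q^2.
AVC hits its minimum where MC = AVC, at q = 4, giving min AVC = 74 - 24·4 + 3·4^2 = ¥26.
P = ¥59 exceeds min AVC = ¥26, so the firm stays open.
Set P = MC: 59 = 74 - 48q + 9q^2 → 15 - 48q + 9q^2 = 0. The roots are q = 1/3 and q = 5; the profit-maximizing output is on the rising part of MC, so q* = 5.
Check: AVC at q = 5 is ¥29 ≤ P, so revenue covers variable cost.
Profit = P·q − TC = 59·5 − 188 = ¥107.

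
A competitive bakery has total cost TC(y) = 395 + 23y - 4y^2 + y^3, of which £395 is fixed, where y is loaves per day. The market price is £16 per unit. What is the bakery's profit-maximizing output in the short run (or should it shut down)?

Shut down

Strip out fixed cost: VC = 23y - 4y^2 + y^3. Then AVC = 23 - 4y + y^2 and MC = 23 - 8y + 3y^2.
The AVC parabola has its vertex at y = 4/2 = 2, where AVC = 23 - 4·2 + 2^2 = £19.
Since P = £16 < min AVC = £19, price fails to cover variable cost at any output.
Best response: produce nothing and absorb the £395 fixed cost.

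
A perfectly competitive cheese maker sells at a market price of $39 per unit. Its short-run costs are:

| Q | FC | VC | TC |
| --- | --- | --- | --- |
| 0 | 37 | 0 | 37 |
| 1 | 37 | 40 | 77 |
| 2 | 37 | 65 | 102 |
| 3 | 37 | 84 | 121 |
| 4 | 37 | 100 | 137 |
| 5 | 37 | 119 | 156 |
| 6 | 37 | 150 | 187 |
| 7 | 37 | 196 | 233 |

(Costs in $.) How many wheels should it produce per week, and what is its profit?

Q = 6; profit = $47

Compute π = P·Q − TC at each output: Q=0: -37; Q=1: -38; Q=2: -24; Q=3: -4; Q=4: 19; Q=5: 39; Q=6: 47; Q=7: 40.
Profit is maximized at Q = 6. AVC there is 150/6 = $25 ≤ P, so producing beats shutting down (which would give -$37).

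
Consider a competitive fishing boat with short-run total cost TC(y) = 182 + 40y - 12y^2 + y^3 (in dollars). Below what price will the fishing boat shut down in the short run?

$4 per unit

Short-run supply begins at min AVC. From VC = 40y - 12y^2 + y^3, AVC = 40 - 12y + y^2.
dAVC/dy = -12 + 2y = 0 gives y = 6. min AVC = 40 - 12·6 + 6^2 = 4.
The firm shuts down for any P below $4.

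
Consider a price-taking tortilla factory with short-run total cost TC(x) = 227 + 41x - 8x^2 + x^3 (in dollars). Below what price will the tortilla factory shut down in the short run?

Short-run supply begins at min AVC. From VC = 41x - 8x^2 + x^3, AVC = 41 - 8x + x^2.
dAVC/dx = -8 + 2x = 0 gives x = 4. min AVC = 41 - 8·4 + 4^2 = 25.
So the shutdown price is $25.

$25 per unit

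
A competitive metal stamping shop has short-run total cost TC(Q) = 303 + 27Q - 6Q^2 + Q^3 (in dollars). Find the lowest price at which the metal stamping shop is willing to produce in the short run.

$18 per unit

The shutdown price is the minimum of AVC. VC = 27Q - 6Q^2 + Q^3, so AVC = 27 - 6Q + Q^2.
At the minimum of AVC, MC = AVC. MC = 27 - 12Q + 3Q^2; setting MC = AVC gives 2Q^2 - 6Q = 0, so Q = 3. min AVC = 18.
For P < $18 the firm produces nothing.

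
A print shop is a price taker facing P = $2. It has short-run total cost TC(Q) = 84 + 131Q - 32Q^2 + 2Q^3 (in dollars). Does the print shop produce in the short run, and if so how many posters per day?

Shut down

From TC, MC = TC'(Q) = 131 - 64Q + 6Q^2 and AVC = VC/Q = 131 - 32Q + 2Q^2.
The AVC parabola has its vertex at Q = 32/4 = 8, where AVC = 131 - 32·8 + 2·8^2 = $3.
Since P = $2 < min AVC = $3, price fails to cover variable cost at any output.
The firm minimizes its loss by shutting down and losing only its fixed cost of $84.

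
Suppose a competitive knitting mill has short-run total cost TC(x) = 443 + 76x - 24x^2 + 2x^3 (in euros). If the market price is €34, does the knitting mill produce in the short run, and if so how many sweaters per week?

From TC, MC = TC'(x) = 76 - 48x + 6x^2 and AVC = VC/x = 76 - 24x + 2x^2.
The AVC parabola has its vertex at x = 24/4 = 6, where AVC = 76 - 24·6 + 2·6^2 = €4.
Because €34 ≥ €4, revenue can cover variable cost; the firm operates.
Set P = MC: 34 = 76 - 48x + 6x^2 → 42 - 48x + 6x^2 = 0. The roots are x = 1 and x = 7; the profit-maximizing output is on the rising part of MC, so x* = 7.
Check: AVC at x = 7 is €6 ≤ P, so revenue covers variable cost.
Profit = P·x − TC = 34·7 − 485 = -€247, a loss, but smaller than the €443 fixed cost the firm would lose by shutting down.

Produce at x = 7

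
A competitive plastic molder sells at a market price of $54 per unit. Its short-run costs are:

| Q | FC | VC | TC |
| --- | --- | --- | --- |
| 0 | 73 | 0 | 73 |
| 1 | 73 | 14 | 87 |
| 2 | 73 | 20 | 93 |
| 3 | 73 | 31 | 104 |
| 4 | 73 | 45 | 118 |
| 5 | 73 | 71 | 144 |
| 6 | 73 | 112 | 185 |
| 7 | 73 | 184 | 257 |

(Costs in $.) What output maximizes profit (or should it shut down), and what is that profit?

Compute π = P·Q − TC at each output: Q=0: -73; Q=1: -33; Q=2: 15; Q=3: 58; Q=4: 98; Q=5: 126; Q=6: 139; Q=7: 121.
Profit is maximized at Q = 6. AVC there is 112/6 = $18.67 ≤ P, so producing beats shutting down (which would give -$73).

Q = 6; profit = $139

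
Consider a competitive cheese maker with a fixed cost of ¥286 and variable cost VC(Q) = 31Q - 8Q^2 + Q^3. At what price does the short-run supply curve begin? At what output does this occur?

¥15 per unit, at Q = 4

Short-run supply begins at min AVC. From VC = 31Q - 8Q^2 + Q^3, AVC = 31 - 8Q + Q^2.
dAVC/dQ = -8 + 2Q = 0 gives Q = 4. min AVC = 31 - 8·4 + 4^2 = 15.
So the shutdown price is ¥15.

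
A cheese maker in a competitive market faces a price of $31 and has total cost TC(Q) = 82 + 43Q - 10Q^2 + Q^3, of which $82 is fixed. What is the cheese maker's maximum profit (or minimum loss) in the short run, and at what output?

AVC = 43 - 10Q + Q^2 has its minimum $18 at Q = 5; price $31 clears that bar, so the firm operates.
MC = 43 - 20Q + 3Q^2. Setting P = MC and taking the root on the rising branch gives Q* = 6.
TR = 31·6 = 186. TC = 82 + 114 = 196. Profit = 186 − 196 = -$10.
That loss of $10 beats the $82 the firm would lose by shutting down; producing recovers $72 of fixed cost.

Profit = -$10 at Q = 6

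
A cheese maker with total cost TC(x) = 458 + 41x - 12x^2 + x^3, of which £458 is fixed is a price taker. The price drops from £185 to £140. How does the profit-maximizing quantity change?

Output falls from 12 to 11

AVC = 41 - 12x + x^2, minimized at x = 6 where min AVC = £5. MC = 41 - 24x + 3x^2.
With P = £185 above the shutdown price, P = MC gives x = 12.
At P = £140 ≥ min AVC, set P = MC: x = 11. The firm stays open but cuts output.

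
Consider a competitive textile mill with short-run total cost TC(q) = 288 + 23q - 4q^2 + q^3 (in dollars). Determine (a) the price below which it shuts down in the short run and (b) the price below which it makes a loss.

Shutdown price = min AVC. AVC = 23 - 4q + q^2, with vertex at q = 2 and minimum $19.
ATC = 288/q + 23 - 4q + q^2. Setting dATC/dq = −288/q^2 − 4 + 2q = 0 gives q = 6 (since 2·6^3 − 4·6^2 = 288).
min ATC = 288/6 + 23 − 4·6 + 6^2 = $83. That is the break-even price.
Between these two prices the firm operates at a loss; above $83 it earns a profit.

Shutdown price = $19; break-even price = $83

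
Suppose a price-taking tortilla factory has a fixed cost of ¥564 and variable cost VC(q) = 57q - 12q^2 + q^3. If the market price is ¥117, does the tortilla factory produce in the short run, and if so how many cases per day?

Produce at q = 10

Variable cost is VC = 57q - 12q^2 + q^3, so AVC = VC/q = 57 - 12q + q^2 and MC = dTC/dq = 57 - 24q + 3q^2.
AVC is minimized where dAVC/dq = -12 + 2q = 0, at q = 6; min AVC = 57 - 12·6 + 6^2 = ¥21.
Since P = ¥117 ≥ min AVC = ¥21, price covers variable cost and the firm should produce.
Solving P = MC: -60 - 24q + 3q^2 = 0 ⇒ q = -2 or 10. On the upward-sloping branch, q* = 10.
Check: AVC at q = 10 is ¥37 ≤ P, so revenue covers variable cost.
Profit = P·q − TC = 117·10 − 934 = ¥236.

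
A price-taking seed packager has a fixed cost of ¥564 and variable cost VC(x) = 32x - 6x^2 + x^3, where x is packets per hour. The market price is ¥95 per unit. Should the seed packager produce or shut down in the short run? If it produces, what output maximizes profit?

Produce at x = 7

From TC, MC = TC'(x) = 32 - 12x + 3x^2 and AVC = VC/x = 32 - 6x + x^2.
AVC hits its minimum where MC = AVC, at x = 3, giving min AVC = 32 - 6·3 + 3^2 = ¥23.
P = ¥95 exceeds min AVC = ¥23, so the firm stays open.
Solving P = MC: -63 - 12x + 3x^2 = 0 ⇒ x = -3 or 7. On the upward-sloping branch, x* = 7.
Check: AVC at x = 7 is ¥39 ≤ P, so revenue covers variable cost.
Profit = P·x − TC = 95·7 − 837 = -¥172, a loss, but smaller than the ¥564 fixed cost the firm would lose by shutting down.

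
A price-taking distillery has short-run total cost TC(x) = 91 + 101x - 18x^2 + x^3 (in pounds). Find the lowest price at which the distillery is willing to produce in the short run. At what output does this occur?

£20 per unit, at x = 9

Short-run supply begins at min AVC. From VC = 101x - 18x^2 + x^3, AVC = 101 - 18x + x^2.
dAVC/dx = -18 + 2x = 0 gives x = 9. min AVC = 101 - 18·9 + 9^2 = 20.
The firm shuts down for any P below £20.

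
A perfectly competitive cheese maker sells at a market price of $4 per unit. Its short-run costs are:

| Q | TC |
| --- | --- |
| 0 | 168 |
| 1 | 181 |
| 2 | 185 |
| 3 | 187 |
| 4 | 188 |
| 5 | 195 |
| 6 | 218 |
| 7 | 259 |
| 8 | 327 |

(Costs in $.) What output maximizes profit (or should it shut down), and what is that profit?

Profit at each row (π = 4Q − TC): Q=0: -168; Q=1: -177; Q=2: -177; Q=3: -175; Q=4: -172; Q=5: -175; Q=6: -194; Q=7: -231; Q=8: -295.
Profit is highest at Q = 0. Equivalently, the lowest AVC in the table is 20/4 ≈ $5 at Q = 4, and P = $4 falls below it — price never covers variable cost, so the firm shuts down and loses only its fixed cost.

Q = 0 (shut down); profit = -$168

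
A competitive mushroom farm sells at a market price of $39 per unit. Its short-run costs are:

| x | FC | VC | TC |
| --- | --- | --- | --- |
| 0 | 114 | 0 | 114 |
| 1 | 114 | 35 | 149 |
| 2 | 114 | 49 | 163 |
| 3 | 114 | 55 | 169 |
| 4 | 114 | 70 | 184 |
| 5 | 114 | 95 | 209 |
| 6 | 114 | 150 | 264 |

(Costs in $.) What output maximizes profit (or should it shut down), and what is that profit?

x = 5; profit = -$14

Compute π = P·x − TC at each output: x=0: -114; x=1: -110; x=2: -85; x=3: -52; x=4: -28; x=5: -14; x=6: -30.
Profit is maximized at x = 5. AVC there is 95/5 = $19 ≤ P, so producing beats shutting down (which would give -$114).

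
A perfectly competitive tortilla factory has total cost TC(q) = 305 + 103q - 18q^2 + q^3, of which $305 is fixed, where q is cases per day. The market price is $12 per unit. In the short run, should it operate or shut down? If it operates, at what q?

Strip out fixed cost: VC = 103q - 18q^2 + q^3. Then AVC = 103 - 18q + q^2 and MC = 103 - 36q + 3q^2.
The AVC parabola has its vertex at q = 18/2 = 9, where AVC = 103 - 18·9 + 9^2 = $22.
With P < min AVC ($12 < $22), every unit sold adds to the loss.
Best response: produce nothing and absorb the $305 fixed cost.

Shut down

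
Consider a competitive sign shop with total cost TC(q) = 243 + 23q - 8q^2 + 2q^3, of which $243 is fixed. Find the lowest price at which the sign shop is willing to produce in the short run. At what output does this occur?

The shutdown price is the minimum of AVC. VC = 23q - 8q^2 + 2q^3, so AVC = 23 - 8q + 2q^2.
At the minimum of AVC, MC = AVC. MC = 23 - 16q + 6q^2; setting MC = AVC gives 4q^2 - 8q = 0, so q = 2. min AVC = 15.
For P < $15 the firm produces nothing.

$15 per unit, at q = 2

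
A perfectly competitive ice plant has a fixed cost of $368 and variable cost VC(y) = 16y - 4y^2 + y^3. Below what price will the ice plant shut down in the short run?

Short-run supply begins at min AVC. From VC = 16y - 4y^2 + y^3, AVC = 16 - 4y + y^2.
At the minimum of AVC, MC = AVC. MC = 16 - 8y + 3y^2; setting MC = AVC gives 2y^2 - 4y = 0, so y = 2. min AVC = 12.
The firm shuts down for any P below $12.

$12 per unit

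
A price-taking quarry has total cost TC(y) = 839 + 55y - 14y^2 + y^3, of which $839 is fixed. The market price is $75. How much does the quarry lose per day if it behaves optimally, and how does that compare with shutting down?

Profit = -$239 at y = 10

AVC = 55 - 14y + y^2 has its minimum $6 at y = 7; price $75 clears that bar, so the firm operates.
MC = 55 - 28y + 3y^2. Setting P = MC and taking the root on the rising branch gives y* = 10.
TR = 75·10 = 750. TC = 839 + 150 = 989. Profit = 750 − 989 = -$239.
By producing, the firm covers all variable cost plus $600 of fixed cost; shutting down would lose the full $839.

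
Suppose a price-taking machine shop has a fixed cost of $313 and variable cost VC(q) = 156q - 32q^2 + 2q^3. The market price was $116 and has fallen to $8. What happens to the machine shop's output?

AVC = 156 - 32q + 2q^2, minimized at q = 8 where min AVC = $28. MC = 156 - 64q + 6q^2.
With P = $116 above the shutdown price, P = MC gives q = 10.
At P = $8 < min AVC = $28, price no longer covers variable cost at any output, so the firm shuts down: q = 0.

Output falls from 10 to 0 (the firm shuts down)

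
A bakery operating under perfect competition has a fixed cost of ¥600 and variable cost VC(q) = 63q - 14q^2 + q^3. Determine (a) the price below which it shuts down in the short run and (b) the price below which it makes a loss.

AVC = 63 - 14q + q^2; minimized at q = 7, giving min AVC = ¥14. That is the shutdown price.
ATC = 600/q + 63 - 14q + q^2. Setting dATC/dq = −600/q^2 − 14 + 2q = 0 gives q = 10 (since 2·10^3 − 14·10^2 = 600).
min ATC = 600/10 + 63 − 14·10 + 10^2 = ¥83. That is the break-even price.
For ¥14 ≤ P < ¥83 the firm produces at a loss; below ¥14 it shuts down.

Shutdown price = ¥14; break-even price = ¥83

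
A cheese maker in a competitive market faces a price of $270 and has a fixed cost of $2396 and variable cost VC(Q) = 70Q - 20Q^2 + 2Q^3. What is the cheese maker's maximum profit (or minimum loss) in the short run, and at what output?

AVC = 70 - 20Q + 2Q^2; min AVC = $20 at Q = 5. Since P = $270 ≥ min AVC, the firm produces.
With MC = 70 - 40Q + 6Q^2, P = MC on the upward-sloping part at Q* = 10.
TR = 270·10 = 2700. TC = 2396 + 700 = 3096. Profit = 2700 − 3096 = -$396.
Shutting down would mean losing the fixed cost of $2396, so operating at a loss of $396 is better by $2000.

Profit = -$396 at Q = 10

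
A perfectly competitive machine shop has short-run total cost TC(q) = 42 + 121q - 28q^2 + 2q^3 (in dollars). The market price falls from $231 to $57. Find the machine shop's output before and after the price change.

Output falls from 11 to 8

MC = 121 - 56q + 6q^2; the shutdown threshold is min AVC = $23 (at q = 7).
At P = $231 ≥ min AVC, set P = MC on the rising branch: q = 11.
At P = $57 ≥ min AVC, set P = MC: q = 8. The firm stays open but cuts output.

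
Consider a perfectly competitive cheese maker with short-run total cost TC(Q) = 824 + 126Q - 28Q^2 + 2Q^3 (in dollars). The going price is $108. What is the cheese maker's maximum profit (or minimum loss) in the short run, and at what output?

Profit = -$176 at Q = 9

AVC = 126 - 28Q + 2Q^2; min AVC = $28 at Q = 7. Since P = $108 ≥ min AVC, the firm produces.
MC = 126 - 56Q + 6Q^2. Setting P = MC and taking the root on the rising branch gives Q* = 9.
TR = 108·9 = 972. TC = 824 + 324 = 1148. Profit = 972 − 1148 = -$176.
By producing, the firm covers all variable cost plus $648 of fixed cost; shutting down would lose the full $824.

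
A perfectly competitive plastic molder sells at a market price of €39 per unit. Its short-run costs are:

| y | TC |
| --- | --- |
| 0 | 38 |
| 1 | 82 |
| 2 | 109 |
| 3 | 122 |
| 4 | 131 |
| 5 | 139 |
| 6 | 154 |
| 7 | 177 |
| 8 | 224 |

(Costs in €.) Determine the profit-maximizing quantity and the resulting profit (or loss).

Tabulate TR − TC: y=0: -38; y=1: -43; y=2: -31; y=3: -5; y=4: 25; y=5: 56; y=6: 80; y=7: 96; y=8: 88.
Profit is maximized at y = 7. AVC there is 139/7 = €19.86 ≤ P, so producing beats shutting down (which would give -€38).

y = 7; profit = €96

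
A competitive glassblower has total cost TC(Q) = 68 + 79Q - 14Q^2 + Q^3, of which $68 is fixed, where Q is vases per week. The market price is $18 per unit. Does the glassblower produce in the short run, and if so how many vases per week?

Shut down

Variable cost is VC = 79Q - 14Q^2 + Q^3, so AVC = VC/Q = 79 - 14Q + Q^2 and MC = dTC/dQ = 79 - 28Q + 3Q^2.
AVC hits its minimum where MC = AVC, at Q = 7, giving min AVC = 79 - 14·7 + 7^2 = $30.
Since P = $18 < min AVC = $30, price fails to cover variable cost at any output.
Shutting down limits the loss to fixed cost, $68.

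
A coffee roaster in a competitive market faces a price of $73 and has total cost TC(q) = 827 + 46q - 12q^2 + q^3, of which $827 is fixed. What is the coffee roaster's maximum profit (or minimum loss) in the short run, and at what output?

AVC = 46 - 12q + q^2 has its minimum $10 at q = 6; price $73 clears that bar, so the firm operates.
With MC = 46 - 24q + 3q^2, P = MC on the upward-sloping part at q* = 9.
TR = 73·9 = 657. TC = 827 + 171 = 998. Profit = 657 − 998 = -$341.
By producing, the firm covers all variable cost plus $486 of fixed cost; shutting down would lose the full $827.

Profit = -$341 at q = 9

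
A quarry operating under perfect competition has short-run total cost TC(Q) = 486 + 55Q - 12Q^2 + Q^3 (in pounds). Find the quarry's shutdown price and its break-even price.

AVC = 55 - 12Q + Q^2; minimized at Q = 6, giving min AVC = £19. That is the shutdown price.
ATC = 486/Q + 55 - 12Q + Q^2. Setting dATC/dQ = −486/Q^2 − 12 + 2Q = 0 gives Q = 9 (since 2·9^3 − 12·9^2 = 486).
min ATC = 486/9 + 55 − 12·9 + 9^2 = £82. That is the break-even price.
Between these two prices the firm operates at a loss; above £82 it earns a profit.

Shutdown price = £19; break-even price = £82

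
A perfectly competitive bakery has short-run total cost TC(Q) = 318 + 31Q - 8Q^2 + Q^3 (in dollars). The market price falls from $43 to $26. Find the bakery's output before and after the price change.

MC = 31 - 16Q + 3Q^2; the shutdown threshold is min AVC = $15 (at Q = 4).
At P = $43 ≥ min AVC, set P = MC on the rising branch: Q = 6.
At P = $26 ≥ min AVC, set P = MC: Q = 5. The firm stays open but cuts output.

Output falls from 6 to 5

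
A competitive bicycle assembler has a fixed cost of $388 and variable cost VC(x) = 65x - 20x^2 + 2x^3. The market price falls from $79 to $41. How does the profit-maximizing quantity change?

Output falls from 7 to 6

MC = 65 - 40x + 6x^2; the shutdown threshold is min AVC = $15 (at x = 5).
At P = $79 ≥ min AVC, set P = MC on the rising branch: x = 7.
At P = $41 ≥ min AVC, set P = MC: x = 6. The firm stays open but cuts output.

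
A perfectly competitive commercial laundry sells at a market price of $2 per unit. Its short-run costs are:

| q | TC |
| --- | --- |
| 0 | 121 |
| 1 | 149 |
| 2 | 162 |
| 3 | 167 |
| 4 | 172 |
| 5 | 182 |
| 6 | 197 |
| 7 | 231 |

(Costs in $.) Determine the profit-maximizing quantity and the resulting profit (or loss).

q = 0 (shut down); profit = -$121

Tabulate TR − TC: q=0: -121; q=1: -147; q=2: -158; q=3: -161; q=4: -164; q=5: -172; q=6: -185; q=7: -217.
Profit is highest at q = 0. Equivalently, the lowest AVC in the table is 61/5 ≈ $12.20 at q = 5, and P = $2 falls below it — price never covers variable cost, so the firm shuts down and loses only its fixed cost.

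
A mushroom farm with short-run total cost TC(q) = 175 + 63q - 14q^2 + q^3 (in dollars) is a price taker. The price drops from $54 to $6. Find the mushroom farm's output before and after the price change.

MC = 63 - 28q + 3q^2; the shutdown threshold is min AVC = $14 (at q = 7).
At P = $54 ≥ min AVC, set P = MC on the rising branch: q = 9.
At P = $6 < min AVC = $14, price no longer covers variable cost at any output, so the firm shuts down: q = 0.

Output falls from 9 to 0 (the firm shuts down)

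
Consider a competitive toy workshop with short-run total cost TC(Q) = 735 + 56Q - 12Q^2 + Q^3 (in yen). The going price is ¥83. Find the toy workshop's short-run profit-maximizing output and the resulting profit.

AVC = 56 - 12Q + Q^2 has its minimum ¥20 at Q = 6; price ¥83 clears that bar, so the firm operates.
MC = 56 - 24Q + 3Q^2. Setting P = MC and taking the root on the rising branch gives Q* = 9.
TR = 83·9 = 747. TC = 735 + 261 = 996. Profit = 747 − 996 = -¥249.
Shutting down would mean losing the fixed cost of ¥735, so operating at a loss of ¥249 is better by ¥486.

Profit = -¥249 at Q = 9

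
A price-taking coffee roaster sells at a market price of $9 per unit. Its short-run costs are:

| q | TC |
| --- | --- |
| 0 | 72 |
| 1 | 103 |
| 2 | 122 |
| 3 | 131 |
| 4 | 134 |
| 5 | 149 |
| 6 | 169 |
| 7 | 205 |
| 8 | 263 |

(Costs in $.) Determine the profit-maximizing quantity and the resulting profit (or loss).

q = 0 (shut down); profit = -$72

Compute π = P·q − TC at each output: q=0: -72; q=1: -94; q=2: -104; q=3: -104; q=4: -98; q=5: -104; q=6: -115; q=7: -142; q=8: -191.
Profit is highest at q = 0. Equivalently, the lowest AVC in the table is 77/5 ≈ $15.40 at q = 5, and P = $9 falls below it — price never covers variable cost, so the firm shuts down and loses only its fixed cost.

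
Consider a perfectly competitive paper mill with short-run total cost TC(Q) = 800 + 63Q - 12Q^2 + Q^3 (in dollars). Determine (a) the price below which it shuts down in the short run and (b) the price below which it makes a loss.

AVC = 63 - 12Q + Q^2; minimized at Q = 6, giving min AVC = $27. That is the shutdown price.
ATC = 800/Q + 63 - 12Q + Q^2. Setting dATC/dQ = −800/Q^2 − 12 + 2Q = 0 gives Q = 10 (since 2·10^3 − 12·10^2 = 800).
min ATC = 800/10 + 63 − 12·10 + 10^2 = $123. That is the break-even price.
For $27 ≤ P < $123 the firm produces at a loss; below $27 it shuts down.

Shutdown price = $27; break-even price = $123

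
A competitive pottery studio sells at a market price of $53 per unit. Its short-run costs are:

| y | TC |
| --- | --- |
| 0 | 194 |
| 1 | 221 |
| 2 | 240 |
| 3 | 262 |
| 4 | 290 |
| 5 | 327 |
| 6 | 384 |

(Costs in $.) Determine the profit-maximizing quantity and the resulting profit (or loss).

Profit at each row (π = 53y − TC): y=0: -194; y=1: -168; y=2: -134; y=3: -103; y=4: -78; y=5: -62; y=6: -66.
Profit is maximized at y = 5. AVC there is 133/5 = $26.60 ≤ P, so producing beats shutting down (which would give -$194).

y = 5; profit = -$62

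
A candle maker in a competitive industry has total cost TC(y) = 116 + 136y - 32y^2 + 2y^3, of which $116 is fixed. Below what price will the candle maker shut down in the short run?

$8 per unit

Short-run supply begins at min AVC. From VC = 136y - 32y^2 + 2y^3, AVC = 136 - 32y + 2y^2.
At the minimum of AVC, MC = AVC. MC = 136 - 64y + 6y^2; setting MC = AVC gives 4y^2 - 32y = 0, so y = 8. min AVC = 8.
For P < $8 the firm produces nothing.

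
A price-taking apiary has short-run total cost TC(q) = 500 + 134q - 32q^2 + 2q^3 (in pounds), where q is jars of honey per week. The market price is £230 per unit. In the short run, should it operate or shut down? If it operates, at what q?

Produce at q = 12

Strip out fixed cost: VC = 134q - 32q^2 + 2q^3. Then AVC = 134 - 32q + 2q^2 and MC = 134 - 64q + 6q^2.
The AVC parabola has its vertex at q = 32/4 = 8, where AVC = 134 - 32·8 + 2·8^2 = £6.
Since P = £230 ≥ min AVC = £6, price covers variable cost and the firm should produce.
P = MC gives -96 - 64q + 6q^2 = 0, with roots -4/3 and 12. Take the larger (rising MC): q* = 12.
Check: AVC at q = 12 is £38 ≤ P, so revenue covers variable cost.
Profit = P·q − TC = 230·12 − 956 = £1804.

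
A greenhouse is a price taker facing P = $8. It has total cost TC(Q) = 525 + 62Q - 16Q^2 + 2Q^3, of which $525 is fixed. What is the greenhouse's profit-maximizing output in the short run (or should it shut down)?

Shut down

From TC, MC = TC'(Q) = 62 - 32Q + 6Q^2 and AVC = VC/Q = 62 - 16Q + 2Q^2.
The AVC parabola has its vertex at Q = 16/4 = 4, where AVC = 62 - 16·4 + 2·4^2 = $30.
With P < min AVC ($8 < $30), every unit sold adds to the loss.
Best response: produce nothing and absorb the $525 fixed cost.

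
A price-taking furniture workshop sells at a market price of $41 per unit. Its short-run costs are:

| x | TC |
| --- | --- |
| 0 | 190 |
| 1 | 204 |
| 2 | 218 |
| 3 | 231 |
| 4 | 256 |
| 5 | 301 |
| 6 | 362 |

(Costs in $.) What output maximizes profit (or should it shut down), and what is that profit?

Tabulate TR − TC: x=0: -190; x=1: -163; x=2: -136; x=3: -108; x=4: -92; x=5: -96; x=6: -116.
Profit is maximized at x = 4. AVC there is 66/4 = $16.50 ≤ P, so producing beats shutting down (which would give -$190).

x = 4; profit = -$92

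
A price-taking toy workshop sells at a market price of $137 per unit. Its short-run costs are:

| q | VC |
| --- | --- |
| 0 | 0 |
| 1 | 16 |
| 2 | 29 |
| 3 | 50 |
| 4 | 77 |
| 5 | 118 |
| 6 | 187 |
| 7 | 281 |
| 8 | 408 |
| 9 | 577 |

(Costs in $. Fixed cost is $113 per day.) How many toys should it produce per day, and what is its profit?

Compute π = P·q − TC at each output: q=0: -113; q=1: 8; q=2: 132; q=3: 248; q=4: 358; q=5: 454; q=6: 522; q=7: 565; q=8: 575; q=9: 543.
Profit is maximized at q = 8. AVC there is 408/8 = $51 ≤ P, so producing beats shutting down (which would give -$113).

q = 8; profit = $575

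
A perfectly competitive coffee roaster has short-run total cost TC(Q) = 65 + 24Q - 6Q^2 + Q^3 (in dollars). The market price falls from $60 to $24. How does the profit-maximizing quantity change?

Output falls from 6 to 4

MC = 24 - 12Q + 3Q^2; the shutdown threshold is min AVC = $15 (at Q = 3).
At P = $60 ≥ min AVC, set P = MC on the rising branch: Q = 6.
At P = $24 ≥ min AVC, set P = MC: Q = 4. The firm stays open but cuts output.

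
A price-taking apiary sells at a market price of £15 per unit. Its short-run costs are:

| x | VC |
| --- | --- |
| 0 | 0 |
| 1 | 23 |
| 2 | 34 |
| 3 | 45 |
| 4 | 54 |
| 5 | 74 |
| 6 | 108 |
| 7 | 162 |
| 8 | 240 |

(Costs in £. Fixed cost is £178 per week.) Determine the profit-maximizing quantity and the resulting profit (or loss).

Compute π = P·x − TC at each output: x=0: -178; x=1: -186; x=2: -182; x=3: -178; x=4: -172; x=5: -177; x=6: -196; x=7: -235; x=8: -298.
Profit is maximized at x = 4. AVC there is 54/4 = £13.50 ≤ P, so producing beats shutting down (which would give -£178).

x = 4; profit = -£172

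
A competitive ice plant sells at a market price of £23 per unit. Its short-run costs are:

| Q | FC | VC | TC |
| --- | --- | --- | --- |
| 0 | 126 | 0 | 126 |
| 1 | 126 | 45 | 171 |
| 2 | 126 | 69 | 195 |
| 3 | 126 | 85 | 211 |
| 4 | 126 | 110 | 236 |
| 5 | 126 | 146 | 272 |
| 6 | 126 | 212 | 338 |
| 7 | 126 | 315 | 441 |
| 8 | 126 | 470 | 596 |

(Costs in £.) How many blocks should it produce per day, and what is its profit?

Compute π = P·Q − TC at each output: Q=0: -126; Q=1: -148; Q=2: -149; Q=3: -142; Q=4: -144; Q=5: -157; Q=6: -200; Q=7: -280; Q=8: -412.
Profit is highest at Q = 0. Equivalently, the lowest AVC in the table is 110/4 ≈ £27.50 at Q = 4, and P = £23 falls below it — price never covers variable cost, so the firm shuts down and loses only its fixed cost.

Q = 0 (shut down); profit = -£126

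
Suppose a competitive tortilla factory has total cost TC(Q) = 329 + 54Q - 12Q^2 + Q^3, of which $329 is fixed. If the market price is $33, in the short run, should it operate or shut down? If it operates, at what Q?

Variable cost is VC = 54Q - 12Q^2 + Q^3, so AVC = VC/Q = 54 - 12Q + Q^2 and MC = dTC/dQ = 54 - 24Q + 3Q^2.
The AVC parabola has its vertex at Q = 12/2 = 6, where AVC = 54 - 12·6 + 6^2 = $18.
P = $33 exceeds min AVC = $18, so the firm stays open.
Set P = MC: 33 = 54 - 24Q + 3Q^2 → 21 - 24Q + 3Q^2 = 0. The roots are Q = 1 and Q = 7; the profit-maximizing output is on the rising part of MC, so Q* = 7.
Check: AVC at Q = 7 is $19 ≤ P, so revenue covers variable cost.
Profit = P·Q − TC = 33·7 − 462 = -$231, a loss, but smaller than the $329 fixed cost the firm would lose by shutting down.

Produce at Q = 7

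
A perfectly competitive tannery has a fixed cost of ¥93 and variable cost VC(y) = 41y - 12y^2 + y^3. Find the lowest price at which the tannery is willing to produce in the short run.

¥5 per unit

The firm shuts down when price falls below the minimum of average variable cost. AVC = VC/y = 41 - 12y + y^2.
At the minimum of AVC, MC = AVC. MC = 41 - 24y + 3y^2; setting MC = AVC gives 2y^2 - 12y = 0, so y = 6. min AVC = 5.
The firm shuts down for any P below ¥5.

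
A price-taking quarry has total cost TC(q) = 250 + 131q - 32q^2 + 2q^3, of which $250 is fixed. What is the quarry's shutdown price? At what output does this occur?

$3 per unit, at q = 8

Short-run supply begins at min AVC. From VC = 131q - 32q^2 + 2q^3, AVC = 131 - 32q + 2q^2.
dAVC/dq = -32 + 4q = 0 gives q = 8. min AVC = 131 - 32·8 + 2·8^2 = 3.
So the shutdown price is $3.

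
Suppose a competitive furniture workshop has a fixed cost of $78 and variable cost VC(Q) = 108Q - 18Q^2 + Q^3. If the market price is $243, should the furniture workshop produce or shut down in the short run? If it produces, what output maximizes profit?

Produce at Q = 15

From TC, MC = TC'(Q) = 108 - 36Q + 3Q^2 and AVC = VC/Q = 108 - 18Q + Q^2.
The AVC parabola has its vertex at Q = 18/2 = 9, where AVC = 108 - 18·9 + 9^2 = $27.
Since P = $243 ≥ min AVC = $27, price covers variable cost and the firm should produce.
P = MC gives -135 - 36Q + 3Q^2 = 0, with roots -3 and 15. Take the larger (rising MC): Q* = 15.
Check: AVC at Q = 15 is $63 ≤ P, so revenue covers variable cost.
Profit = P·Q − TC = 243·15 − 1023 = $2622.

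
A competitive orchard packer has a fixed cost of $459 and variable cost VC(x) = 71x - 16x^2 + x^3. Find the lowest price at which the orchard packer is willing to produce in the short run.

The shutdown price is the minimum of AVC. VC = 71x - 16x^2 + x^3, so AVC = 71 - 16x + x^2.
dAVC/dx = -16 + 2x = 0 gives x = 8. min AVC = 71 - 16·8 + 8^2 = 7.
So the shutdown price is $7.

$7 per unit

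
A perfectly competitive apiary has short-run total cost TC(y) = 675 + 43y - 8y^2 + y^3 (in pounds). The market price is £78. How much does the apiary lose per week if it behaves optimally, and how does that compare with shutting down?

Profit = -£381 at y = 7

AVC = 43 - 8y + y^2 has its minimum £27 at y = 4; price £78 clears that bar, so the firm operates.
MC = 43 - 16y + 3y^2. Setting P = MC and taking the root on the rising branch gives y* = 7.
TR = 78·7 = 546. TC = 675 + 252 = 927. Profit = 546 − 927 = -£381.
That loss of £381 beats the £675 the firm would lose by shutting down; producing recovers £294 of fixed cost.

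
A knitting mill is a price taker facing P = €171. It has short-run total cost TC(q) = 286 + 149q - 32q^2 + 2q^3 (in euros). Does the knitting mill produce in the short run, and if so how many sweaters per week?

Produce at q = 11

From TC, MC = TC'(q) = 149 - 64q + 6q^2 and AVC = VC/q = 149 - 32q + 2q^2.
The AVC parabola has its vertex at q = 32/4 = 8, where AVC = 149 - 32·8 + 2·8^2 = €21.
Since P = €171 ≥ min AVC = €21, price covers variable cost and the firm should produce.
P = MC gives -22 - 64q + 6q^2 = 0, with roots -1/3 and 11. Take the larger (rising MC): q* = 11.
Check: AVC at q = 11 is €39 ≤ P, so revenue covers variable cost.
Profit = P·q − TC = 171·11 − 715 = €1166.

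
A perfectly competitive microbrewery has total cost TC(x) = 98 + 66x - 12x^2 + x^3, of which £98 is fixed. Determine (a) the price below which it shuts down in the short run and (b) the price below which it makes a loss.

Shutdown price = min AVC. AVC = 66 - 12x + x^2, with vertex at x = 6 and minimum £30.
ATC = 98/x + 66 - 12x + x^2. Setting dATC/dx = −98/x^2 − 12 + 2x = 0 gives x = 7 (since 2·7^3 − 12·7^2 = 98).
min ATC = 98/7 + 66 − 12·7 + 7^2 = £45. That is the break-even price.
For £30 ≤ P < £45 the firm produces at a loss; below £30 it shuts down.

Shutdown price = £30; break-even price = £45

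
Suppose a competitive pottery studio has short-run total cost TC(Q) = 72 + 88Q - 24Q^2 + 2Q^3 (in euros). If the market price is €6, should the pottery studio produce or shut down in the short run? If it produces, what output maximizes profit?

From TC, MC = TC'(Q) = 88 - 48Q + 6Q^2 and AVC = VC/Q = 88 - 24Q + 2Q^2.
AVC is minimized where dAVC/dQ = -24 + 4Q = 0, at Q = 6; min AVC = 88 - 24·6 + 2·6^2 = €16.
P = €6 lies below min AVC = €16; no output level covers variable cost.
Shutting down limits the loss to fixed cost, €72.

Shut down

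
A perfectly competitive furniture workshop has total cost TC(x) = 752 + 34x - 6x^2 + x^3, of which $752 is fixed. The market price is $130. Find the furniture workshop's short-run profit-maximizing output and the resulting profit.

AVC = 34 - 6x + x^2; min AVC = $25 at x = 3. Since P = $130 ≥ min AVC, the firm produces.
MC = 34 - 12x + 3x^2. Setting P = MC and taking the root on the rising branch gives x* = 8.
TR = 130·8 = 1040. TC = 752 + 400 = 1152. Profit = 1040 − 1152 = -$112.
Shutting down would mean losing the fixed cost of $752, so operating at a loss of $112 is better by $640.

Profit = -$112 at x = 8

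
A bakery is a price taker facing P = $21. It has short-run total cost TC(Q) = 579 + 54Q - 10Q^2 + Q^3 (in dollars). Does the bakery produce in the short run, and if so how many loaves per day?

Shut down

Strip out fixed cost: VC = 54Q - 10Q^2 + Q^3. Then AVC = 54 - 10Q + Q^2 and MC = 54 - 20Q + 3Q^2.
The AVC parabola has its vertex at Q = 10/2 = 5, where AVC = 54 - 10·5 + 5^2 = $29.
P = $21 lies below min AVC = $29; no output level covers variable cost.
The firm minimizes its loss by shutting down and losing only its fixed cost of $579.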